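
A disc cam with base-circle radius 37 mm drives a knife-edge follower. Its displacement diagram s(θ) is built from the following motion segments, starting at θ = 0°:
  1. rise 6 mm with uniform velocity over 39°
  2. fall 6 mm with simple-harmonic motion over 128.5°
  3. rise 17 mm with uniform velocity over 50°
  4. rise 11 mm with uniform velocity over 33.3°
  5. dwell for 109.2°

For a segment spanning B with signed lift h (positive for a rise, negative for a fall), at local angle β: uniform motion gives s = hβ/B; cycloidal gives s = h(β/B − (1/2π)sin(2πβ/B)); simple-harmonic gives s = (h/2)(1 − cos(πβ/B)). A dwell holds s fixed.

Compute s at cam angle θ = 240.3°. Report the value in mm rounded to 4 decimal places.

seg 1 [0°–39°] uniform, h=6: full span → s += 6 → s = 6.0000
seg 2 [39°–167.5°] simple-harmonic, h=-6: full span → s += -6 → s = 0.0000
seg 3 [167.5°–217.5°] uniform, h=17: full span → s += 17 → s = 17.0000
seg 4 [217.5°–250.8°] uniform, h=11: θ=240.3° here. β=22.8, B=33.3. 11·22.8/33.3 = 7.5315 → s = 24.5315

24.5315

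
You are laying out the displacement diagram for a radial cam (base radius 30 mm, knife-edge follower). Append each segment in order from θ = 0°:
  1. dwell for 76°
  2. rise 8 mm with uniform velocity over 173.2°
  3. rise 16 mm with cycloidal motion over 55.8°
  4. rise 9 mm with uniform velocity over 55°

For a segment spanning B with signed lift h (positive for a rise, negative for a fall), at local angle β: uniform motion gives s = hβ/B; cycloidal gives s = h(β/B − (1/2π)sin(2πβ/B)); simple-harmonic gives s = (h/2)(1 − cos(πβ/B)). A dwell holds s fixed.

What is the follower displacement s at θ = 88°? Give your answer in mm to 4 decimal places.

seg 1 [0°–76°] dwell: s stays 0.0000
seg 2 [76°–249.2°] uniform, h=8: θ=88° here. β=12, B=173.2. 8·12/173.2 = 0.5543 → s = 0.5543

0.5543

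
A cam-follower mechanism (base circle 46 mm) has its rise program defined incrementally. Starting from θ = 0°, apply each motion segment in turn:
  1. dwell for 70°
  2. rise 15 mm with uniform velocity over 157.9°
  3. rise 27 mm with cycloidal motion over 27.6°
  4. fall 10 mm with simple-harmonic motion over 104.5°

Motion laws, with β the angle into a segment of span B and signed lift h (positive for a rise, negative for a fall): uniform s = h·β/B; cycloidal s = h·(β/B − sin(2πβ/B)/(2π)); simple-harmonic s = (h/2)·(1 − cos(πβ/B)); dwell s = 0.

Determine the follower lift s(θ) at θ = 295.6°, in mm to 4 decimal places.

seg 1 [0°–70°] dwell: s stays 0.0000
seg 2 [70°–227.9°] uniform, h=15: full span → s += 15 → s = 15.0000
seg 3 [227.9°–255.5°] cycloidal, h=27: full span → s += 27 → s = 42.0000
seg 4 [255.5°–360°] simple-harmonic, h=-10: θ=295.6° here. β=40.1, B=104.5. -10/2·(1 − cos(π·0.3837)) = -3.2140 → s = 38.7860

38.7860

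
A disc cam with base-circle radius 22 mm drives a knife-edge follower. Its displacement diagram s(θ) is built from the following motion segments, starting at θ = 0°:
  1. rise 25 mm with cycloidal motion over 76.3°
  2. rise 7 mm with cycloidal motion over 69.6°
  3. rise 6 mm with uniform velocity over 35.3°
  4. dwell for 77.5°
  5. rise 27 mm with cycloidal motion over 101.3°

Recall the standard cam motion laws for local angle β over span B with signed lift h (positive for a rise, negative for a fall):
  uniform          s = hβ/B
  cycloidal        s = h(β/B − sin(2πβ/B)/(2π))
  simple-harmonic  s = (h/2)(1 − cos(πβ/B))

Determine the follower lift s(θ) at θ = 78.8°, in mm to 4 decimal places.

seg 1 [0°–76.3°] cycloidal, h=25: full span → s += 25 → s = 25.0000
seg 2 [76.3°–145.9°] cycloidal, h=7: θ=78.8° here. β=2.5, B=69.6. 7·(0.0359 − sin(2π·0.0359)/(2π)) = 0.0021 → s = 25.0021

25.0021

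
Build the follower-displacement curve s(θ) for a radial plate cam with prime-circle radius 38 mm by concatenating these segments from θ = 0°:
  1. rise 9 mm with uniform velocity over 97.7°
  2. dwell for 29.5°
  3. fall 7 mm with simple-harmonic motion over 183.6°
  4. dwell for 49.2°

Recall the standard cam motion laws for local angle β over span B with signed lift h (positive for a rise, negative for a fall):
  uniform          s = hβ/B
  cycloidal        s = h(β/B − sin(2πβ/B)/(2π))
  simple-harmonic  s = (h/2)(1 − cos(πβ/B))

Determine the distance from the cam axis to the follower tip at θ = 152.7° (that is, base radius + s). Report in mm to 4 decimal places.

seg 1 [0°–97.7°] uniform, h=9: full span → s += 9 → s = 9.0000
seg 2 [97.7°–127.2°] dwell: s stays 9.0000
seg 3 [127.2°–310.8°] simple-harmonic, h=-7: θ=152.7° here. β=25.5, B=183.6. -7/2·(1 − cos(π·0.1389)) = -0.3279 → s = 8.6721
radial distance = base radius + s = 38 + 8.6721 = 46.6721

46.6721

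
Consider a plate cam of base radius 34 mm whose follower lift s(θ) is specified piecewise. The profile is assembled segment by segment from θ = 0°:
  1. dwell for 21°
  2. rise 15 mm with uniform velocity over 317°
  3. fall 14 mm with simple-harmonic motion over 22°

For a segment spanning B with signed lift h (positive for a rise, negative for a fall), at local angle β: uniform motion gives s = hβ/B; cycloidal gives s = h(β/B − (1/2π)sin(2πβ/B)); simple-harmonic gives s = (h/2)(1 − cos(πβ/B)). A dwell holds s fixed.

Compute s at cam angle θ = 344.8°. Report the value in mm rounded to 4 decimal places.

seg 1 [0°–21°] dwell: s stays 0.0000
seg 2 [21°–338°] uniform, h=15: full span → s += 15 → s = 15.0000
seg 3 [338°–360°] simple-harmonic, h=-14: θ=344.8° here. β=6.8, B=22. -14/2·(1 − cos(π·0.3091)) = -3.0489 → s = 11.9511

11.9511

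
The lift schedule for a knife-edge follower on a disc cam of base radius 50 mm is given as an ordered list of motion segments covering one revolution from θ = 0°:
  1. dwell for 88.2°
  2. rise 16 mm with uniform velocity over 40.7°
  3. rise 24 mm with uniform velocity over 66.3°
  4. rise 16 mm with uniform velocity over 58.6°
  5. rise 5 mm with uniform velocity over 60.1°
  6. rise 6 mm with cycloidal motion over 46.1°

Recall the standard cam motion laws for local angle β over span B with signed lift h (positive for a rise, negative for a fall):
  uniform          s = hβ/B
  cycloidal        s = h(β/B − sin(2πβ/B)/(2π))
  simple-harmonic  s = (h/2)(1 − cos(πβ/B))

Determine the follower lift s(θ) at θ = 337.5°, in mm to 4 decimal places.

seg 1 [0°–88.2°] dwell: s stays 0.0000
seg 2 [88.2°–128.9°] uniform, h=16: full span → s += 16 → s = 16.0000
seg 3 [128.9°–195.2°] uniform, h=24: full span → s += 24 → s = 40.0000
seg 4 [195.2°–253.8°] uniform, h=16: full span → s += 16 → s = 56.0000
seg 5 [253.8°–313.9°] uniform, h=5: full span → s += 5 → s = 61.0000
seg 6 [313.9°–360°] cycloidal, h=6: θ=337.5° here. β=23.6, B=46.1. 6·(0.5119 − sin(2π·0.5119)/(2π)) = 3.1431 → s = 64.1431

64.1431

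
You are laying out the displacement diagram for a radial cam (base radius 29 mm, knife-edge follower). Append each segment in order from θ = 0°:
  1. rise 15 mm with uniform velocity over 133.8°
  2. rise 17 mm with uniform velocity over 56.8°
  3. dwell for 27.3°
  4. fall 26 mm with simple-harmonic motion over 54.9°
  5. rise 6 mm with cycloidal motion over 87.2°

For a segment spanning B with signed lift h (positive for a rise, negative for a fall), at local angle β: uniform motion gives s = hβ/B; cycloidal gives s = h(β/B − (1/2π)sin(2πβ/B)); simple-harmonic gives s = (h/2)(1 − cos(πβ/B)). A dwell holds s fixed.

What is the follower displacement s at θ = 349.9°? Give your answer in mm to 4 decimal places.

seg 1 [0°–133.8°] uniform, h=15: full span → s += 15 → s = 15.0000
seg 2 [133.8°–190.6°] uniform, h=17: full span → s += 17 → s = 32.0000
seg 3 [190.6°–217.9°] dwell: s stays 32.0000
seg 4 [217.9°–272.8°] simple-harmonic, h=-26: full span → s += -26 → s = 6.0000
seg 5 [272.8°–360°] cycloidal, h=6: θ=349.9° here. β=77.1, B=87.2. 6·(0.8842 − sin(2π·0.8842)/(2π)) = 5.9403 → s = 11.9403

11.9403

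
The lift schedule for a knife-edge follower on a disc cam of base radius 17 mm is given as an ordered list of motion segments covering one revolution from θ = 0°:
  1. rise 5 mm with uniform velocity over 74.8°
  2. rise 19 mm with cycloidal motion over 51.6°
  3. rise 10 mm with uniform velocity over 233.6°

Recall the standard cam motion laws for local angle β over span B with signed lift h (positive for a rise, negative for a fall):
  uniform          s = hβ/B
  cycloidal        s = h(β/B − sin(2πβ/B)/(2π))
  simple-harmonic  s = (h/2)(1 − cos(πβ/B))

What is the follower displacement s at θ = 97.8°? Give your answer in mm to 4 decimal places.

seg 1 [0°–74.8°] uniform, h=5: full span → s += 5 → s = 5.0000
seg 2 [74.8°–126.4°] cycloidal, h=19: θ=97.8° here. β=23, B=51.6. 19·(0.4457 − sin(2π·0.4457)/(2π)) = 7.4578 → s = 12.4578

12.4578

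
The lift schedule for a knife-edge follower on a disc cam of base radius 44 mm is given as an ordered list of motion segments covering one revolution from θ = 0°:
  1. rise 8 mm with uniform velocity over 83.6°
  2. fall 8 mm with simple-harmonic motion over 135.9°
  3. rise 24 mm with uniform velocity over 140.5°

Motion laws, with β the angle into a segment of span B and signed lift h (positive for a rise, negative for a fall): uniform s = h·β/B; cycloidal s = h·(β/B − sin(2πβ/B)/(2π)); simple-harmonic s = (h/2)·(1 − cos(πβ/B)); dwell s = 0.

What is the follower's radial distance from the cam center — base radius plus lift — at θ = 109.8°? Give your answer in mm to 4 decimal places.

seg 1 [0°–83.6°] uniform, h=8: full span → s += 8 → s = 8.0000
seg 2 [83.6°–219.5°] simple-harmonic, h=-8: θ=109.8° here. β=26.2, B=135.9. -8/2·(1 − cos(π·0.1928)) = -0.7115 → s = 7.2885
radial distance = base radius + s = 44 + 7.2885 = 51.2885

51.2885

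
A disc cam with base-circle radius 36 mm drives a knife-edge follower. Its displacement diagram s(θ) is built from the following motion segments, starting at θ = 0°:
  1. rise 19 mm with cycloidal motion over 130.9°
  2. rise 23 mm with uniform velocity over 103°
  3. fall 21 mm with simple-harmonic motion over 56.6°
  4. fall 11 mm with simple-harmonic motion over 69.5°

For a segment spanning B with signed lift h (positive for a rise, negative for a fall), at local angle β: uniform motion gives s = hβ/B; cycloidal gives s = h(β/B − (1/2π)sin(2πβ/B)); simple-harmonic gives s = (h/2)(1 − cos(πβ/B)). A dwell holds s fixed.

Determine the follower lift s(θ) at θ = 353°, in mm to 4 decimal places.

seg 1 [0°–130.9°] cycloidal, h=19: full span → s += 19 → s = 19.0000
seg 2 [130.9°–233.9°] uniform, h=23: full span → s += 23 → s = 42.0000
seg 3 [233.9°–290.5°] simple-harmonic, h=-21: full span → s += -21 → s = 21.0000
seg 4 [290.5°–360°] simple-harmonic, h=-11: θ=353° here. β=62.5, B=69.5. -11/2·(1 − cos(π·0.8993)) = -10.7270 → s = 10.2730

10.2730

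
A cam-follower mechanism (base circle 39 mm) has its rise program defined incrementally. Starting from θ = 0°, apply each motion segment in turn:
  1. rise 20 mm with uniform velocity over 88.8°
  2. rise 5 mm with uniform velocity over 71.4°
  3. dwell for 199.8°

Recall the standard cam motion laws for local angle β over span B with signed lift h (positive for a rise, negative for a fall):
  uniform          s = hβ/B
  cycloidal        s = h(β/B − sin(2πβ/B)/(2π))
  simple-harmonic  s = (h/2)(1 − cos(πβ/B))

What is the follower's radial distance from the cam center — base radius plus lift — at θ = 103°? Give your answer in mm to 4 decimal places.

seg 1 [0°–88.8°] uniform, h=20: full span → s += 20 → s = 20.0000
seg 2 [88.8°–160.2°] uniform, h=5: θ=103° here. β=14.2, B=71.4. 5·14.2/71.4 = 0.9944 → s = 20.9944
radial distance = base radius + s = 39 + 20.9944 = 59.9944

59.9944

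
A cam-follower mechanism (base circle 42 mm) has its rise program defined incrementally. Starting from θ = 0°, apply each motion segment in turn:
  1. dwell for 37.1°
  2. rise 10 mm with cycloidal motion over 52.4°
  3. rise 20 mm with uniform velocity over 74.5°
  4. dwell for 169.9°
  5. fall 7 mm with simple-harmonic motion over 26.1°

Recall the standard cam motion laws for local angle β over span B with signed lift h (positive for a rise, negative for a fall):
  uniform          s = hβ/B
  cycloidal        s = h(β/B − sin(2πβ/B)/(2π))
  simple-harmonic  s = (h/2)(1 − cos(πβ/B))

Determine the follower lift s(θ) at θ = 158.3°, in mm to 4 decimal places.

seg 1 [0°–37.1°] dwell: s stays 0.0000
seg 2 [37.1°–89.5°] cycloidal, h=10: full span → s += 10 → s = 10.0000
seg 3 [89.5°–164°] uniform, h=20: θ=158.3° here. β=68.8, B=74.5. 20·68.8/74.5 = 18.4698 → s = 28.4698

28.4698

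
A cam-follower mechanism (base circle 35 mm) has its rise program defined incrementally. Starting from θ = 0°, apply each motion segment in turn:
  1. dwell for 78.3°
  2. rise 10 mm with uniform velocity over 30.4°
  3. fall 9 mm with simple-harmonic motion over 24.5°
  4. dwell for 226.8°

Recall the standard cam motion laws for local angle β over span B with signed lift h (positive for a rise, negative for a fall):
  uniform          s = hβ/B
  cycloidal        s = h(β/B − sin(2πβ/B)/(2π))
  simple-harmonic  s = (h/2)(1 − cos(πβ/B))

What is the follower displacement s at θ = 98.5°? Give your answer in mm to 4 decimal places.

seg 1 [0°–78.3°] dwell: s stays 0.0000
seg 2 [78.3°–108.7°] uniform, h=10: θ=98.5° here. β=20.2, B=30.4. 10·20.2/30.4 = 6.6447 → s = 6.6447

6.6447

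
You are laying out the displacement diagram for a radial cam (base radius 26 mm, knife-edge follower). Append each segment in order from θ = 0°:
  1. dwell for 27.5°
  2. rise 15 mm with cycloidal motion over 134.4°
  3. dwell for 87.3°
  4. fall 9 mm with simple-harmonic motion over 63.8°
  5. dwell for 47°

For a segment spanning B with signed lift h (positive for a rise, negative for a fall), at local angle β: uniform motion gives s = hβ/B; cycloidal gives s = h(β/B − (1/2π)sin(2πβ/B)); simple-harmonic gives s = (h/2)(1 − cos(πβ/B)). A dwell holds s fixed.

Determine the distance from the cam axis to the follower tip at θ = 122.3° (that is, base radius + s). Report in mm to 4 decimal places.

seg 1 [0°–27.5°] dwell: s stays 0.0000
seg 2 [27.5°–161.9°] cycloidal, h=15: θ=122.3° here. β=94.8, B=134.4. 15·(0.7054 − sin(2π·0.7054)/(2π)) = 12.8744 → s = 12.8744
radial distance = base radius + s = 26 + 12.8744 = 38.8744

38.8744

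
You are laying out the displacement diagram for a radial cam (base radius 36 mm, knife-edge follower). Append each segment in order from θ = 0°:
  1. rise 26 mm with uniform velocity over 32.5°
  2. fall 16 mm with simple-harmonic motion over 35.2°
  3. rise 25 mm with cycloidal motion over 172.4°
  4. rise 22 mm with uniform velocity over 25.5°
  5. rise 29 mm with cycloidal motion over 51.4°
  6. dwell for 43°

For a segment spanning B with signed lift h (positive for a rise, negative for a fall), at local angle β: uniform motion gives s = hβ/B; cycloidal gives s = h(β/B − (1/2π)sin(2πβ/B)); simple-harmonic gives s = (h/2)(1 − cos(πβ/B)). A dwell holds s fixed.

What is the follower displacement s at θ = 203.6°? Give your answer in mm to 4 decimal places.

seg 1 [0°–32.5°] uniform, h=26: full span → s += 26 → s = 26.0000
seg 2 [32.5°–67.7°] simple-harmonic, h=-16: full span → s += -16 → s = 10.0000
seg 3 [67.7°–240.1°] cycloidal, h=25: θ=203.6° here. β=135.9, B=172.4. 25·(0.7883 − sin(2π·0.7883)/(2π)) = 23.5714 → s = 33.5714

33.5714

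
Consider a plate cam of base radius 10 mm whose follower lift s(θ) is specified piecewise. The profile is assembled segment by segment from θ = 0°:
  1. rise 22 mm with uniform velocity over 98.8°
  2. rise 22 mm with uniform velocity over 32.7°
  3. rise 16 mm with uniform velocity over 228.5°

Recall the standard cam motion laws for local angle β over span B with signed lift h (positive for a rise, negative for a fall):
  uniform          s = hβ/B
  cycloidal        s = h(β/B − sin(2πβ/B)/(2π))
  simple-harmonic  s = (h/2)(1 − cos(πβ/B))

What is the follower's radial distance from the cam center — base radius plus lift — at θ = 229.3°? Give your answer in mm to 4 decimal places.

seg 1 [0°–98.8°] uniform, h=22: full span → s += 22 → s = 22.0000
seg 2 [98.8°–131.5°] uniform, h=22: full span → s += 22 → s = 44.0000
seg 3 [131.5°–360°] uniform, h=16: θ=229.3° here. β=97.8, B=228.5. 16·97.8/228.5 = 6.8481 → s = 50.8481
radial distance = base radius + s = 10 + 50.8481 = 60.8481

60.8481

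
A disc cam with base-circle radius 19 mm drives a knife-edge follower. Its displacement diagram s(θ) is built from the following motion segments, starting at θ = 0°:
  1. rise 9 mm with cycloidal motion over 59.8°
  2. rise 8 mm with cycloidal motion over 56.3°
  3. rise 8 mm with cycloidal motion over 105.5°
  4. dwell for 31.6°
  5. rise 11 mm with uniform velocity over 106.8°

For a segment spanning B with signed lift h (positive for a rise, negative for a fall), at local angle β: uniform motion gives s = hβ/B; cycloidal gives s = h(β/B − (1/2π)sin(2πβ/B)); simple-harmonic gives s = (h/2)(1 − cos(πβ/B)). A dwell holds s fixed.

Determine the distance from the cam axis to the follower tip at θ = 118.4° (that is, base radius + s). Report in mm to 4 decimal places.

seg 1 [0°–59.8°] cycloidal, h=9: full span → s += 9 → s = 9.0000
seg 2 [59.8°–116.1°] cycloidal, h=8: full span → s += 8 → s = 17.0000
seg 3 [116.1°–221.6°] cycloidal, h=8: θ=118.4° here. β=2.3, B=105.5. 8·(0.0218 − sin(2π·0.0218)/(2π)) = 0.0005 → s = 17.0005
radial distance = base radius + s = 19 + 17.0005 = 36.0005

36.0005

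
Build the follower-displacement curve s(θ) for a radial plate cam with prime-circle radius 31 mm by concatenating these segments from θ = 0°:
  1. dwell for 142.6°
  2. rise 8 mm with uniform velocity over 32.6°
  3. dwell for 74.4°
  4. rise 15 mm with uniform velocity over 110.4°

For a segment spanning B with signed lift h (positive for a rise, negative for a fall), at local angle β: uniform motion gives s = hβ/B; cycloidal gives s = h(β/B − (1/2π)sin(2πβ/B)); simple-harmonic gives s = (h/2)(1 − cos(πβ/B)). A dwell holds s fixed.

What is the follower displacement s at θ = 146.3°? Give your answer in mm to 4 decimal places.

seg 1 [0°–142.6°] dwell: s stays 0.0000
seg 2 [142.6°–175.2°] uniform, h=8: θ=146.3° here. β=3.7, B=32.6. 8·3.7/32.6 = 0.9080 → s = 0.9080

0.9080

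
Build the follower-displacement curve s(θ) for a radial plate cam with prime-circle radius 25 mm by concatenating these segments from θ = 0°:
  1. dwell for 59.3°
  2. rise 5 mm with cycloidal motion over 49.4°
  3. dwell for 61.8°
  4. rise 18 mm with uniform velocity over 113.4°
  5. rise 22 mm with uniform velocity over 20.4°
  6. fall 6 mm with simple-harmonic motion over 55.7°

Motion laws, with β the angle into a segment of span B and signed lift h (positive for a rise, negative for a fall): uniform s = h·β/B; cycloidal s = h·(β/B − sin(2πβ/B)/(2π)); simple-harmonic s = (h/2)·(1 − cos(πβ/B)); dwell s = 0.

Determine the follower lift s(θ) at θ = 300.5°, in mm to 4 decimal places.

seg 1 [0°–59.3°] dwell: s stays 0.0000
seg 2 [59.3°–108.7°] cycloidal, h=5: full span → s += 5 → s = 5.0000
seg 3 [108.7°–170.5°] dwell: s stays 5.0000
seg 4 [170.5°–283.9°] uniform, h=18: full span → s += 18 → s = 23.0000
seg 5 [283.9°–304.3°] uniform, h=22: θ=300.5° here. β=16.6, B=20.4. 22·16.6/20.4 = 17.9020 → s = 40.9020

40.9020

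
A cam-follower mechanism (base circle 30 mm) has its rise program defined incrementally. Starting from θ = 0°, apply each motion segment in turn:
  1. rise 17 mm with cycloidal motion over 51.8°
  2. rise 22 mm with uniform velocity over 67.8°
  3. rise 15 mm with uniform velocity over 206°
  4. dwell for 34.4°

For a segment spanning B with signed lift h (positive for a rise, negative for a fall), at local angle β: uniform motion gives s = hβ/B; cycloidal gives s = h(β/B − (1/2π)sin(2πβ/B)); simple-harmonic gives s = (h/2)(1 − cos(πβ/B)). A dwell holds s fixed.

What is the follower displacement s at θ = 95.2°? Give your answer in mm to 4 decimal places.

seg 1 [0°–51.8°] cycloidal, h=17: full span → s += 17 → s = 17.0000
seg 2 [51.8°–119.6°] uniform, h=22: θ=95.2° here. β=43.4, B=67.8. 22·43.4/67.8 = 14.0826 → s = 31.0826

31.0826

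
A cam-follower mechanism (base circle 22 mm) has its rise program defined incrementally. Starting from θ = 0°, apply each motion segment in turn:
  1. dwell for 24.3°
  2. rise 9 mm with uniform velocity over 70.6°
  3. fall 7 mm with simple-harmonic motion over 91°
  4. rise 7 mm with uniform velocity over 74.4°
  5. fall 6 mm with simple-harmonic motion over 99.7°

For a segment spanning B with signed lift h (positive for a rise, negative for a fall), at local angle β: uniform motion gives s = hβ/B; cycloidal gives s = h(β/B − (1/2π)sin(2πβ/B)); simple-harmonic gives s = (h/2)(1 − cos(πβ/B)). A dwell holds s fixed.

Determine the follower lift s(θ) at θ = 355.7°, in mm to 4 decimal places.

seg 1 [0°–24.3°] dwell: s stays 0.0000
seg 2 [24.3°–94.9°] uniform, h=9: full span → s += 9 → s = 9.0000
seg 3 [94.9°–185.9°] simple-harmonic, h=-7: full span → s += -7 → s = 2.0000
seg 4 [185.9°–260.3°] uniform, h=7: full span → s += 7 → s = 9.0000
seg 5 [260.3°–360°] simple-harmonic, h=-6: θ=355.7° here. β=95.4, B=99.7. -6/2·(1 − cos(π·0.9569)) = -5.9725 → s = 3.0275

3.0275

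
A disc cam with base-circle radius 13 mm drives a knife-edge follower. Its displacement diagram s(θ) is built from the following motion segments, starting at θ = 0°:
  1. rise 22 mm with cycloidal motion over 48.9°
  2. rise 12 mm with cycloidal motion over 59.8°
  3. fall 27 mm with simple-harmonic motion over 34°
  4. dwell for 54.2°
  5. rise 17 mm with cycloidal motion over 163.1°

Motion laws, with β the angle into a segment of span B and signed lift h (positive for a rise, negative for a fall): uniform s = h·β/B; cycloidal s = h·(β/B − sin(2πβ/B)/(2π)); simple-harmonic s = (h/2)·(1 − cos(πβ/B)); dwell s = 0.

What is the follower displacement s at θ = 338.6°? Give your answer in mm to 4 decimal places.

seg 1 [0°–48.9°] cycloidal, h=22: full span → s += 22 → s = 22.0000
seg 2 [48.9°–108.7°] cycloidal, h=12: full span → s += 12 → s = 34.0000
seg 3 [108.7°–142.7°] simple-harmonic, h=-27: full span → s += -27 → s = 7.0000
seg 4 [142.7°–196.9°] dwell: s stays 7.0000
seg 5 [196.9°–360°] cycloidal, h=17: θ=338.6° here. β=141.7, B=163.1. 17·(0.8688 − sin(2π·0.8688)/(2π)) = 16.7558 → s = 23.7558

23.7558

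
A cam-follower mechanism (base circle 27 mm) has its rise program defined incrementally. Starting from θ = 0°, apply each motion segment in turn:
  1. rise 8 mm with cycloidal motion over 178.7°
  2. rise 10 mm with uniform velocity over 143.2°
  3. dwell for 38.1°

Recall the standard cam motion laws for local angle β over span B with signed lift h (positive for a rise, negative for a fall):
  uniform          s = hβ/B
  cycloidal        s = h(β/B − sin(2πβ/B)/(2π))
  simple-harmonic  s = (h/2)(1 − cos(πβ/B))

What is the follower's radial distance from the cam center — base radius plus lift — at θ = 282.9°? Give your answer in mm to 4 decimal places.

seg 1 [0°–178.7°] cycloidal, h=8: full span → s += 8 → s = 8.0000
seg 2 [178.7°–321.9°] uniform, h=10: θ=282.9° here. β=104.2, B=143.2. 10·104.2/143.2 = 7.2765 → s = 15.2765
radial distance = base radius + s = 27 + 15.2765 = 42.2765

42.2765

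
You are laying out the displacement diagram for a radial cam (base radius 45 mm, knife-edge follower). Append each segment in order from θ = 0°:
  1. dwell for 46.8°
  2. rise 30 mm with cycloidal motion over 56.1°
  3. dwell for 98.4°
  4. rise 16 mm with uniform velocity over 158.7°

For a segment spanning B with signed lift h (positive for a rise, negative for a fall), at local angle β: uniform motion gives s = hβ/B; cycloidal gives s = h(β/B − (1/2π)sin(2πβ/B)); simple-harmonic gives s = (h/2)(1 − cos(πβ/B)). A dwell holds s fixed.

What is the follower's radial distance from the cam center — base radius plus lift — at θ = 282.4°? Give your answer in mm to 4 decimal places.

seg 1 [0°–46.8°] dwell: s stays 0.0000
seg 2 [46.8°–102.9°] cycloidal, h=30: full span → s += 30 → s = 30.0000
seg 3 [102.9°–201.3°] dwell: s stays 30.0000
seg 4 [201.3°–360°] uniform, h=16: θ=282.4° here. β=81.1, B=158.7. 16·81.1/158.7 = 8.1764 → s = 38.1764
radial distance = base radius + s = 45 + 38.1764 = 83.1764

83.1764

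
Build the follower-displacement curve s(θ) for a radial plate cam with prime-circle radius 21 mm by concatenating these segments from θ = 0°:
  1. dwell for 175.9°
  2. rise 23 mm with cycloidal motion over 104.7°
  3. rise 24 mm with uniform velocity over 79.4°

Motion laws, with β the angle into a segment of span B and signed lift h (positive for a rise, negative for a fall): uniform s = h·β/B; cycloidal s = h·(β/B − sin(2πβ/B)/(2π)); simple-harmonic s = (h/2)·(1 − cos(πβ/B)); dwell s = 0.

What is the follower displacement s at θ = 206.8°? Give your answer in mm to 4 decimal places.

seg 1 [0°–175.9°] dwell: s stays 0.0000
seg 2 [175.9°–280.6°] cycloidal, h=23: θ=206.8° here. β=30.9, B=104.7. 23·(0.2951 − sin(2π·0.2951)/(2π)) = 3.2736 → s = 3.2736

3.2736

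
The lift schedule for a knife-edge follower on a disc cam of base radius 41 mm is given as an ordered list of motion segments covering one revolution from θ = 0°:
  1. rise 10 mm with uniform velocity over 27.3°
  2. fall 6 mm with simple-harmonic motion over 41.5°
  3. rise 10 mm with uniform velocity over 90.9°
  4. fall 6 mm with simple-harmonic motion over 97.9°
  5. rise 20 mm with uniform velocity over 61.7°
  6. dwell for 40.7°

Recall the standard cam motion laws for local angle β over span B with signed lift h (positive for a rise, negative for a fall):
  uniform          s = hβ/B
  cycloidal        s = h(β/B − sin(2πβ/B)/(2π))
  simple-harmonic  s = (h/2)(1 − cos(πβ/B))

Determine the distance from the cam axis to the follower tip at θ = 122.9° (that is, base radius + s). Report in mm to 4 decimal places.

seg 1 [0°–27.3°] uniform, h=10: full span → s += 10 → s = 10.0000
seg 2 [27.3°–68.8°] simple-harmonic, h=-6: full span → s += -6 → s = 4.0000
seg 3 [68.8°–159.7°] uniform, h=10: θ=122.9° here. β=54.1, B=90.9. 10·54.1/90.9 = 5.9516 → s = 9.9516
radial distance = base radius + s = 41 + 9.9516 = 50.9516

50.9516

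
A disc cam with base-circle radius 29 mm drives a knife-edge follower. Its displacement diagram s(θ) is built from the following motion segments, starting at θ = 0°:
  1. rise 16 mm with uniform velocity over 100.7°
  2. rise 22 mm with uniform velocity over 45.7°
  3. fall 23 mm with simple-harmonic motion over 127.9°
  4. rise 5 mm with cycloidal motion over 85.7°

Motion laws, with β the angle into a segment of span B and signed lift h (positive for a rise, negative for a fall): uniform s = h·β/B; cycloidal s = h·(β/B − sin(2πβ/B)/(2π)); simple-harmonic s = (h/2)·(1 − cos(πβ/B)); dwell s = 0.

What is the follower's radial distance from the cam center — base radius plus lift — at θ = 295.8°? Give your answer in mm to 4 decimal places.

seg 1 [0°–100.7°] uniform, h=16: full span → s += 16 → s = 16.0000
seg 2 [100.7°–146.4°] uniform, h=22: full span → s += 22 → s = 38.0000
seg 3 [146.4°–274.3°] simple-harmonic, h=-23: full span → s += -23 → s = 15.0000
seg 4 [274.3°–360°] cycloidal, h=5: θ=295.8° here. β=21.5, B=85.7. 5·(0.2509 − sin(2π·0.2509)/(2π)) = 0.4586 → s = 15.4586
radial distance = base radius + s = 29 + 15.4586 = 44.4586

44.4586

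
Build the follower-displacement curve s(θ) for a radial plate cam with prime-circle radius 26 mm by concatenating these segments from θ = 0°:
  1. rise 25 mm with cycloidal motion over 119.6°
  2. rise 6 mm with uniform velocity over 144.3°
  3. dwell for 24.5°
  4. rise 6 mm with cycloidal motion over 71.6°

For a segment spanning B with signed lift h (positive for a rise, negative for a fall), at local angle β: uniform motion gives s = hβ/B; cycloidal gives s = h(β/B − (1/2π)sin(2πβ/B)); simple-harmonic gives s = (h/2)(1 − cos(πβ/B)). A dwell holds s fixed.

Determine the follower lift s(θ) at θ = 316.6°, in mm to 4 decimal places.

seg 1 [0°–119.6°] cycloidal, h=25: full span → s += 25 → s = 25.0000
seg 2 [119.6°–263.9°] uniform, h=6: full span → s += 6 → s = 31.0000
seg 3 [263.9°–288.4°] dwell: s stays 31.0000
seg 4 [288.4°–360°] cycloidal, h=6: θ=316.6° here. β=28.2, B=71.6. 6·(0.3939 − sin(2π·0.3939)/(2π)) = 1.7724 → s = 32.7724

32.7724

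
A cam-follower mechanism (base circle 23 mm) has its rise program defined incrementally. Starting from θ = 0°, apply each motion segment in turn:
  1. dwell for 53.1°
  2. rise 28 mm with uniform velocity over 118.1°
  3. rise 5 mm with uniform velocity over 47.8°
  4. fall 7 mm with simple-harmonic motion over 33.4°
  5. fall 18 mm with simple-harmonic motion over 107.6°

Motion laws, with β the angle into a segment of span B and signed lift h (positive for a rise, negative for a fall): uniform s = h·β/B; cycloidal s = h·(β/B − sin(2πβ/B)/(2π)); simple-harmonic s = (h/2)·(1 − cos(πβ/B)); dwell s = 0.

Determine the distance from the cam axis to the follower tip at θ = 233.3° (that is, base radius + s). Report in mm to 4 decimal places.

seg 1 [0°–53.1°] dwell: s stays 0.0000
seg 2 [53.1°–171.2°] uniform, h=28: full span → s += 28 → s = 28.0000
seg 3 [171.2°–219°] uniform, h=5: full span → s += 5 → s = 33.0000
seg 4 [219°–252.4°] simple-harmonic, h=-7: θ=233.3° here. β=14.3, B=33.4. -7/2·(1 − cos(π·0.4281)) = -2.7166 → s = 30.2834
radial distance = base radius + s = 23 + 30.2834 = 53.2834

53.2834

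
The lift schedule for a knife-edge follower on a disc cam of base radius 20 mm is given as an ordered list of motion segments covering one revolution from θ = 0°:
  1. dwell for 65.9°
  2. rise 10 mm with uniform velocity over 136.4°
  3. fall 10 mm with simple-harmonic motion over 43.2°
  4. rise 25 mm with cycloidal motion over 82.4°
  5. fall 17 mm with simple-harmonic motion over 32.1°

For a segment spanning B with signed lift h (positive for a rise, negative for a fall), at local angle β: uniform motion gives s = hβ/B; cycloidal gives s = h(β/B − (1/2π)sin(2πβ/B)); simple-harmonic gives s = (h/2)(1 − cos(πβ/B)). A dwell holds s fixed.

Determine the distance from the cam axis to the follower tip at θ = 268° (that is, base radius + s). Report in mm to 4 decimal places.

seg 1 [0°–65.9°] dwell: s stays 0.0000
seg 2 [65.9°–202.3°] uniform, h=10: full span → s += 10 → s = 10.0000
seg 3 [202.3°–245.5°] simple-harmonic, h=-10: full span → s += -10 → s = 0.0000
seg 4 [245.5°–327.9°] cycloidal, h=25: θ=268° here. β=22.5, B=82.4. 25·(0.2731 − sin(2π·0.2731)/(2π)) = 2.8893 → s = 2.8893
radial distance = base radius + s = 20 + 2.8893 = 22.8893

22.8893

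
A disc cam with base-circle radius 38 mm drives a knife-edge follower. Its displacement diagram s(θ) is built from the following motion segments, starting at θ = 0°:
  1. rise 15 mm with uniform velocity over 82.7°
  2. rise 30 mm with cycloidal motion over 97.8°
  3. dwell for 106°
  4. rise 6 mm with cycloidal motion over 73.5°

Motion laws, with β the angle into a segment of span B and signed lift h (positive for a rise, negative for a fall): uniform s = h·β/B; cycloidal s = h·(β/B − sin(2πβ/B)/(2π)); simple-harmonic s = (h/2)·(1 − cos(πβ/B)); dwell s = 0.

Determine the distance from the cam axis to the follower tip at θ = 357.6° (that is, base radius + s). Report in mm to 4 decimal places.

seg 1 [0°–82.7°] uniform, h=15: full span → s += 15 → s = 15.0000
seg 2 [82.7°–180.5°] cycloidal, h=30: full span → s += 30 → s = 45.0000
seg 3 [180.5°–286.5°] dwell: s stays 45.0000
seg 4 [286.5°–360°] cycloidal, h=6: θ=357.6° here. β=71.1, B=73.5. 6·(0.9673 − sin(2π·0.9673)/(2π)) = 5.9986 → s = 50.9986
radial distance = base radius + s = 38 + 50.9986 = 88.9986

88.9986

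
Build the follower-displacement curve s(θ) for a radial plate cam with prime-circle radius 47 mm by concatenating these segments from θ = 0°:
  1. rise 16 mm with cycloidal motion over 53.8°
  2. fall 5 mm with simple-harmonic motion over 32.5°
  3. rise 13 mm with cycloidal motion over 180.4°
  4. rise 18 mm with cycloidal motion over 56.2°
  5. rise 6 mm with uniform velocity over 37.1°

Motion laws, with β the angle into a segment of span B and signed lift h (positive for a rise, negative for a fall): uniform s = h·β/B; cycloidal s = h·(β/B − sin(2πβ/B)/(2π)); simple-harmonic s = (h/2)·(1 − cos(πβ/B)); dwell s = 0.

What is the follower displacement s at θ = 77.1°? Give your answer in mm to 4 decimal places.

seg 1 [0°–53.8°] cycloidal, h=16: full span → s += 16 → s = 16.0000
seg 2 [53.8°–86.3°] simple-harmonic, h=-5: θ=77.1° here. β=23.3, B=32.5. -5/2·(1 − cos(π·0.7169)) = -4.0749 → s = 11.9251

11.9251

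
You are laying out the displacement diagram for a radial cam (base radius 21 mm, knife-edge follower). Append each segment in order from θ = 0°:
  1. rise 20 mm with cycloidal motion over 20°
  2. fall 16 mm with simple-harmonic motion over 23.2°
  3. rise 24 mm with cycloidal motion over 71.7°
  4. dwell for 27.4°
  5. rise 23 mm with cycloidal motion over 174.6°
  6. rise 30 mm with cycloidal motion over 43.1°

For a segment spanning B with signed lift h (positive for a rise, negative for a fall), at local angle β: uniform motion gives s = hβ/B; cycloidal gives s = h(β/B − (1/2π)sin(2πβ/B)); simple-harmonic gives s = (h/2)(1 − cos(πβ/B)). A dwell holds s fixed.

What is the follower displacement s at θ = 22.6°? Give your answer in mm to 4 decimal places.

seg 1 [0°–20°] cycloidal, h=20: full span → s += 20 → s = 20.0000
seg 2 [20°–43.2°] simple-harmonic, h=-16: θ=22.6° here. β=2.6, B=23.2. -16/2·(1 − cos(π·0.1121)) = -0.4907 → s = 19.5093

19.5093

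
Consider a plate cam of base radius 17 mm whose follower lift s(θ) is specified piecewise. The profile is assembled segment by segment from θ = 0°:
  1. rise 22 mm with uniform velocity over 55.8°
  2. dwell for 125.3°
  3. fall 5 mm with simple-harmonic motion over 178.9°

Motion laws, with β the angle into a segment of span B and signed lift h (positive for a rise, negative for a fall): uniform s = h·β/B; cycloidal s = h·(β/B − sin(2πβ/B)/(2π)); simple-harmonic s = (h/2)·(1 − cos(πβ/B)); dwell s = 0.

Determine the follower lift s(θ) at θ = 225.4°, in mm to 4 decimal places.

seg 1 [0°–55.8°] uniform, h=22: full span → s += 22 → s = 22.0000
seg 2 [55.8°–181.1°] dwell: s stays 22.0000
seg 3 [181.1°–360°] simple-harmonic, h=-5: θ=225.4° here. β=44.3, B=178.9. -5/2·(1 − cos(π·0.2476)) = -0.7191 → s = 21.2809

21.2809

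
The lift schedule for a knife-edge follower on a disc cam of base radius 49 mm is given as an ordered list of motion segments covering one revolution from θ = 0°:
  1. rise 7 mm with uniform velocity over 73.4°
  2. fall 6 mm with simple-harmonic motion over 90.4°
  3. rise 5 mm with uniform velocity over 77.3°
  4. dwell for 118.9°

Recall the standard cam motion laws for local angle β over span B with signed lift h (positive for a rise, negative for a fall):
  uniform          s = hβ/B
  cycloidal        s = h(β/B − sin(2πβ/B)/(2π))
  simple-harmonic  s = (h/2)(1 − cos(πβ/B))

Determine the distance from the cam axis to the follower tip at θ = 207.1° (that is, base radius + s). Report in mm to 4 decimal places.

seg 1 [0°–73.4°] uniform, h=7: full span → s += 7 → s = 7.0000
seg 2 [73.4°–163.8°] simple-harmonic, h=-6: full span → s += -6 → s = 1.0000
seg 3 [163.8°–241.1°] uniform, h=5: θ=207.1° here. β=43.3, B=77.3. 5·43.3/77.3 = 2.8008 → s = 3.8008
radial distance = base radius + s = 49 + 3.8008 = 52.8008

52.8008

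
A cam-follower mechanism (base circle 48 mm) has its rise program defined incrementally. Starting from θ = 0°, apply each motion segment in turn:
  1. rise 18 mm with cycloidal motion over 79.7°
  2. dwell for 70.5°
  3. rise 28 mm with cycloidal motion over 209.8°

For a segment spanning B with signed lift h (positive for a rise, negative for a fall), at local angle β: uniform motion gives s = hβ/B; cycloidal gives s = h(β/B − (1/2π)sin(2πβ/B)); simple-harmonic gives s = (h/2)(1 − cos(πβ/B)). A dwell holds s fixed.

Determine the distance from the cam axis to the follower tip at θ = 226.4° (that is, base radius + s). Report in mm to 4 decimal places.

seg 1 [0°–79.7°] cycloidal, h=18: full span → s += 18 → s = 18.0000
seg 2 [79.7°–150.2°] dwell: s stays 18.0000
seg 3 [150.2°–360°] cycloidal, h=28: θ=226.4° here. β=76.2, B=209.8. 28·(0.3632 − sin(2π·0.3632)/(2π)) = 6.7939 → s = 24.7939
radial distance = base radius + s = 48 + 24.7939 = 72.7939

72.7939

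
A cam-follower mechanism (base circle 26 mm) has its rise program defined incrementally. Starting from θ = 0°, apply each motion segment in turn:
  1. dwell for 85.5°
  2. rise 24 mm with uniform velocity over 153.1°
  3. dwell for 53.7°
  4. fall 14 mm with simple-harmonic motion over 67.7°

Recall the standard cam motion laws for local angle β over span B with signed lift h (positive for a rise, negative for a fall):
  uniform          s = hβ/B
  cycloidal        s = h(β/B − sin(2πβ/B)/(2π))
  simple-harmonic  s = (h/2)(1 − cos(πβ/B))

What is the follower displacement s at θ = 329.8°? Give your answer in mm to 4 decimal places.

seg 1 [0°–85.5°] dwell: s stays 0.0000
seg 2 [85.5°–238.6°] uniform, h=24: full span → s += 24 → s = 24.0000
seg 3 [238.6°–292.3°] dwell: s stays 24.0000
seg 4 [292.3°–360°] simple-harmonic, h=-14: θ=329.8° here. β=37.5, B=67.7. -14/2·(1 − cos(π·0.5539)) = -8.1800 → s = 15.8200

15.8200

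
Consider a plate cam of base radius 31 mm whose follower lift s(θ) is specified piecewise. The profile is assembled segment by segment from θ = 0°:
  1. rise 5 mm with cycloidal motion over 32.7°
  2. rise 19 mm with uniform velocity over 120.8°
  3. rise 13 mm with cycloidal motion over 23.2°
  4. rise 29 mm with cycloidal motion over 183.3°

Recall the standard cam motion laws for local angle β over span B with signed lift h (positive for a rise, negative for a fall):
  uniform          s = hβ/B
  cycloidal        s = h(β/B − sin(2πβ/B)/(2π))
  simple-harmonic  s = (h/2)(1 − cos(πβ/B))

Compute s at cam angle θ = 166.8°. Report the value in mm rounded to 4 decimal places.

seg 1 [0°–32.7°] cycloidal, h=5: full span → s += 5 → s = 5.0000
seg 2 [32.7°–153.5°] uniform, h=19: full span → s += 19 → s = 24.0000
seg 3 [153.5°–176.7°] cycloidal, h=13: θ=166.8° here. β=13.3, B=23.2. 13·(0.5733 − sin(2π·0.5733)/(2π)) = 8.3719 → s = 32.3719

32.3719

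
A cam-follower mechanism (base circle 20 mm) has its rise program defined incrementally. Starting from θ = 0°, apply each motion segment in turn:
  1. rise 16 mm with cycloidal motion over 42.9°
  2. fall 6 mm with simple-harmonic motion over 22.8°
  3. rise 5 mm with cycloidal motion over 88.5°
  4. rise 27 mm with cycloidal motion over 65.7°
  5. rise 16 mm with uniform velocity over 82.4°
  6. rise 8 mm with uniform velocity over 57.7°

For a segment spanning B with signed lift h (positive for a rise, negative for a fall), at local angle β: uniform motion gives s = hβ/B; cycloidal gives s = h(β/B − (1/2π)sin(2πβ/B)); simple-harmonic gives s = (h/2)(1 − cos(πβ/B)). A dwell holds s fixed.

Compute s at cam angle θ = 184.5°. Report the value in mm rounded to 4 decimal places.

seg 1 [0°–42.9°] cycloidal, h=16: full span → s += 16 → s = 16.0000
seg 2 [42.9°–65.7°] simple-harmonic, h=-6: full span → s += -6 → s = 10.0000
seg 3 [65.7°–154.2°] cycloidal, h=5: full span → s += 5 → s = 15.0000
seg 4 [154.2°–219.9°] cycloidal, h=27: θ=184.5° here. β=30.3, B=65.7. 27·(0.4612 − sin(2π·0.4612)/(2π)) = 11.4145 → s = 26.4145

26.4145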